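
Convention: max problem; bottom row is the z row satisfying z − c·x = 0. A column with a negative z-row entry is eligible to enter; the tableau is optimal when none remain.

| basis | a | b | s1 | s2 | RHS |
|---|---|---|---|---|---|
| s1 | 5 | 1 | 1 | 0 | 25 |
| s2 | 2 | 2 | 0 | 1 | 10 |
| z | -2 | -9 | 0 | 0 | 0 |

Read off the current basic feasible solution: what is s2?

s2 is basic (row 2); its value is the RHS of that row, 10.

10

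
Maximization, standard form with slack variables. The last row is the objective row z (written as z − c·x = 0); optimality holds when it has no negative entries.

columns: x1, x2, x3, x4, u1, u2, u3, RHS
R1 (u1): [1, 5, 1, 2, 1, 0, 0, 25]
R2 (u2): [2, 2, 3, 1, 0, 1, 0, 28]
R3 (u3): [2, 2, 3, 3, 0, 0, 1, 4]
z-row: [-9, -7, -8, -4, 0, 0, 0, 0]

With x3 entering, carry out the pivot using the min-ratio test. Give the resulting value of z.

Ratio test on column x3 — row 1: 25/1 = 25; row 2: 28/3 = 28/3; row 3: 4/3 = 4/3. Minimum is 4/3 at row 3 (u3 leaves); pivot element 3.
Pivot on row 3; the z-row RHS becomes 0 − (-8)·(4/3) = 32/3.

32/3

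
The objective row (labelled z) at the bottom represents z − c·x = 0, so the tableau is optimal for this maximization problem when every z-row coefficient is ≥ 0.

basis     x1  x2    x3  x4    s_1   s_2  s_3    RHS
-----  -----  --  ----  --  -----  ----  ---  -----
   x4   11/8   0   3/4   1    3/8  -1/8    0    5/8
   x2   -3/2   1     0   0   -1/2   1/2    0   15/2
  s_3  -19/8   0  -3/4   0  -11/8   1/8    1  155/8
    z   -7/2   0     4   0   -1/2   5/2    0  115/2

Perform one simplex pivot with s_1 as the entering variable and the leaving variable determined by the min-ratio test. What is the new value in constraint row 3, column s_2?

-1/3

Ratio test on column s_1 — row 1: (5/8)/(3/8) = 5/3; row 2: entry -1/2 ≤ 0; row 3: entry -11/8 ≤ 0. Minimum is 5/3 at row 1 (x4 leaves); pivot element 3/8.
Divide row 1 by 3/8; eliminate column s_1 from the other rows.
Row 3 update in column s_2: 1/8 − (-11/8)·(-1/3) = -1/3.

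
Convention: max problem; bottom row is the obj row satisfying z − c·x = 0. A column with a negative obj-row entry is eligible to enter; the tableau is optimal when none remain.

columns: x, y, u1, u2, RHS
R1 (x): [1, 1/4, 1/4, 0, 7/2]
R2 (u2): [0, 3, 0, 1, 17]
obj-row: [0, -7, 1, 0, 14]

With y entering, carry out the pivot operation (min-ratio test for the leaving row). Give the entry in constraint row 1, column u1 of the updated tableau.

Ratio test on column y — row 1: (7/2)/(1/4) = 14; row 2: 17/3 = 17/3. Minimum is 17/3 at row 2 (u2 leaves); pivot element 3.
Divide row 2 by 3; eliminate column y from the other rows.
Row 1 update in column u1: 1/4 − (1/4)·0 = 1/4.

1/4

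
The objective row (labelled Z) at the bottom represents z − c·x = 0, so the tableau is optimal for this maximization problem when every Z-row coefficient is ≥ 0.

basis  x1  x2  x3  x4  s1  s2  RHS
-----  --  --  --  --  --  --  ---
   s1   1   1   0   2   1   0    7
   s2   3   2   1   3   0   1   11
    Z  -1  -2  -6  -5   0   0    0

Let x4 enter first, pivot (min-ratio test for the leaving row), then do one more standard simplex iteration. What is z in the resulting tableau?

Ratio test on column x4 — row 1: 7/2 = 7/2; row 2: 11/3 = 11/3. Minimum is 7/2 at row 1 (s1 leaves); pivot element 2.
Pivot on row 1; the Z-row RHS becomes 0 − (-5)·(7/2) = 35/2.
Next entering variable (most negative Z-row entry -6): x3.
Ratio test on column x3 — row 1: entry 0 ≤ 0; row 2: (1/2)/1 = 1/2. Minimum is 1/2 at row 2 (s2 leaves); pivot element 1.
After the second pivot the Z-row RHS is 35/2 − (-6)·(1/2) = 41/2.

41/2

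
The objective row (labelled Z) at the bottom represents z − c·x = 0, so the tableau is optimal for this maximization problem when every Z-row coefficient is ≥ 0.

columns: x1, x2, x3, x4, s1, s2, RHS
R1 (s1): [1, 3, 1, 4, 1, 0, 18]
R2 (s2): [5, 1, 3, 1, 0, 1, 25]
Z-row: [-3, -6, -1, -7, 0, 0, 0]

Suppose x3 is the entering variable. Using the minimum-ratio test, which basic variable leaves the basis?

Column x3 entries and ratios — s1: 18/1 = 18; s2: 25/3 = 25/3.
Smallest ratio is 25/3 in the row of s2, so s2 leaves.

s2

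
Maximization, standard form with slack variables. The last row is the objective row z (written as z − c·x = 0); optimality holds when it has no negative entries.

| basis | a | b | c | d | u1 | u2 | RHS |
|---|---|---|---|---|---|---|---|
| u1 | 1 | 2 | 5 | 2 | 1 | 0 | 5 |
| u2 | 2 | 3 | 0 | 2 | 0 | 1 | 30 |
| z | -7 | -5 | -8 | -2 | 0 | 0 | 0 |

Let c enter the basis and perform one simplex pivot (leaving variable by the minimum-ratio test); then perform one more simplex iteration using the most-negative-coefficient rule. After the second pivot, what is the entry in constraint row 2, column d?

Ratio test on column c — row 1: 5/5 = 1; row 2: entry 0 ≤ 0. Minimum is 1 at row 1 (u1 leaves); pivot element 5.
Divide row 1 by 5; eliminate column c from the other rows.
Second iteration: most negative z-row entry is -27/5 in column a, so a enters.
Ratio test on column a — row 1: 1/(1/5) = 5; row 2: 30/2 = 15. Minimum is 5 at row 1 (c leaves); pivot element 1/5.
Divide row 1 by 1/5; eliminate column a from the other rows.
After both pivots, the entry at constraint row 2, column d is -2.

-2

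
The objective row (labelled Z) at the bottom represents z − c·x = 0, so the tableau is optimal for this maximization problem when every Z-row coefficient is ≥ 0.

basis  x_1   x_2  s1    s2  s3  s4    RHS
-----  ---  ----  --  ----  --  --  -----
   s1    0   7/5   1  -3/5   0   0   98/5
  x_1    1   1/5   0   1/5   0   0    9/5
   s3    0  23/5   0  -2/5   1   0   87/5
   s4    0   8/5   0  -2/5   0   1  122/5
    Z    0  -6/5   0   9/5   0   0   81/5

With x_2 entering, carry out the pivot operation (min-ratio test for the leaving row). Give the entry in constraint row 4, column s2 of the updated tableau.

-6/23

Ratio test on column x_2 — row 1: (98/5)/(7/5) = 14; row 2: (9/5)/(1/5) = 9; row 3: (87/5)/(23/5) = 87/23; row 4: (122/5)/(8/5) = 61/4. Minimum is 87/23 at row 3 (s3 leaves); pivot element 23/5.
Divide row 3 by 23/5; eliminate column x_2 from the other rows.
Row 4 update in column s2: -2/5 − (8/5)·(-2/23) = -6/23.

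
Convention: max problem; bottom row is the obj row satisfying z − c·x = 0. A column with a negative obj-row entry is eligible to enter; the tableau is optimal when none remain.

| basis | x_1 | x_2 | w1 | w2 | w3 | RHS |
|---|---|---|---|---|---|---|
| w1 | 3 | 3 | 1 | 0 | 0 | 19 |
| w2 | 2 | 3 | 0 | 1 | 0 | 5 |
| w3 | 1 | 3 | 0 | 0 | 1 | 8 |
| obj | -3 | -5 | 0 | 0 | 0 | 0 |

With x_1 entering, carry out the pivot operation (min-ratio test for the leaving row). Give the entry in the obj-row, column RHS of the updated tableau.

15/2

Ratio test on column x_1 — row 1: 19/3 = 19/3; row 2: 5/2 = 5/2; row 3: 8/1 = 8. Minimum is 5/2 at row 2 (w2 leaves); pivot element 2.
Divide row 2 by 2; eliminate column x_1 from the other rows.
obj-row update in column RHS: 0 − (-3)·(5/2) = 15/2.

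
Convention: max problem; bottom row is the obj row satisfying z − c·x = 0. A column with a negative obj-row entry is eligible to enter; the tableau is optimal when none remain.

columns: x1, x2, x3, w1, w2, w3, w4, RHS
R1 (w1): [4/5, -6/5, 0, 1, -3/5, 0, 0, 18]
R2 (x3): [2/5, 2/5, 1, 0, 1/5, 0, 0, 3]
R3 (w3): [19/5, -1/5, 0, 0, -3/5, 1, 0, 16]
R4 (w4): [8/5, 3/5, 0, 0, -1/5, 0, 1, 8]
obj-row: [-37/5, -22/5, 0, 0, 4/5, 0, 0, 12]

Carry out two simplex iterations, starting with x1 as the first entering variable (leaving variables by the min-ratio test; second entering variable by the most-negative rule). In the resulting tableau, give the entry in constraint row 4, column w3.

-8/13

Ratio test on column x1 — row 1: 18/(4/5) = 45/2; row 2: 3/(2/5) = 15/2; row 3: 16/(19/5) = 80/19; row 4: 8/(8/5) = 5. Minimum is 80/19 at row 3 (w3 leaves); pivot element 19/5.
Divide row 3 by 19/5; eliminate column x1 from the other rows.
Second iteration: most negative obj-row entry is -91/19 in column x2, so x2 enters.
Ratio test on column x2 — row 1: entry -22/19 ≤ 0; row 2: (25/19)/(8/19) = 25/8; row 3: entry -1/19 ≤ 0; row 4: (24/19)/(13/19) = 24/13. Minimum is 24/13 at row 4 (w4 leaves); pivot element 13/19.
Divide row 4 by 13/19; eliminate column x2 from the other rows.
After both pivots, the entry at constraint row 4, column w3 is -8/13.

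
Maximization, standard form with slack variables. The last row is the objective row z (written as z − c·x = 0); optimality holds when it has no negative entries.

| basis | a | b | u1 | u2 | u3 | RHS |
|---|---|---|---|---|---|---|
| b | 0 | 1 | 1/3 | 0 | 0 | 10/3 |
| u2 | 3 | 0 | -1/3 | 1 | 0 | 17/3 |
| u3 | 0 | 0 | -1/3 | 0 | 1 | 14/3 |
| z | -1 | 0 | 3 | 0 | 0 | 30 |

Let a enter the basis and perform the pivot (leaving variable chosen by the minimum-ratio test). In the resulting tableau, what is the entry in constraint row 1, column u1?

1/3

Ratio test on column a — row 1: entry 0 ≤ 0; row 2: (17/3)/3 = 17/9; row 3: entry 0 ≤ 0. Minimum is 17/9 at row 2 (u2 leaves); pivot element 3.
Divide row 2 by 3; eliminate column a from the other rows.
Row 1 update in column u1: 1/3 − 0·(-1/9) = 1/3.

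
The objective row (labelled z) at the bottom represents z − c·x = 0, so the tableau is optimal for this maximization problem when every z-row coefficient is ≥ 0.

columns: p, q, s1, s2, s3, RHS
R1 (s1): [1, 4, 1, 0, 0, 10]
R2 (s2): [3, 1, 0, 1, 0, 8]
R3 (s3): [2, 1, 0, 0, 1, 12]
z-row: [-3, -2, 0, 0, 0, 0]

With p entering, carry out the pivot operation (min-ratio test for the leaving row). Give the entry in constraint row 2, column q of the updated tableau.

Ratio test on column p — row 1: 10/1 = 10; row 2: 8/3 = 8/3; row 3: 12/2 = 6. Minimum is 8/3 at row 2 (s2 leaves); pivot element 3.
Divide row 2 by 3; eliminate column p from the other rows.
In the new row 2, the q entry is the old entry divided by the pivot: 1/3 = 1/3.

1/3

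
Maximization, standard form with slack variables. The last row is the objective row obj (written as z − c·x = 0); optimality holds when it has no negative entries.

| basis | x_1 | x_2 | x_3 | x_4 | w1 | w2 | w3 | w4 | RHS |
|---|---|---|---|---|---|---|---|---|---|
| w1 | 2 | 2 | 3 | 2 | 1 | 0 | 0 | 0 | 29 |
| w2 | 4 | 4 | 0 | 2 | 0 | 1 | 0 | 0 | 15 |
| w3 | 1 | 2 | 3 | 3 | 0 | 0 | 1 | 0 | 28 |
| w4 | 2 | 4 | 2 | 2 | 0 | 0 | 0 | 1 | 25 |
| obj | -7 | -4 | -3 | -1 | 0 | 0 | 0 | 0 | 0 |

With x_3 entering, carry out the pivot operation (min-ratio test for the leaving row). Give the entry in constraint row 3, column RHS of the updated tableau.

Ratio test on column x_3 — row 1: 29/3 = 29/3; row 2: entry 0 ≤ 0; row 3: 28/3 = 28/3; row 4: 25/2 = 25/2. Minimum is 28/3 at row 3 (w3 leaves); pivot element 3.
Divide row 3 by 3; eliminate column x_3 from the other rows.
In the new row 3, the RHS entry is the old entry divided by the pivot: 28/3 = 28/3.

28/3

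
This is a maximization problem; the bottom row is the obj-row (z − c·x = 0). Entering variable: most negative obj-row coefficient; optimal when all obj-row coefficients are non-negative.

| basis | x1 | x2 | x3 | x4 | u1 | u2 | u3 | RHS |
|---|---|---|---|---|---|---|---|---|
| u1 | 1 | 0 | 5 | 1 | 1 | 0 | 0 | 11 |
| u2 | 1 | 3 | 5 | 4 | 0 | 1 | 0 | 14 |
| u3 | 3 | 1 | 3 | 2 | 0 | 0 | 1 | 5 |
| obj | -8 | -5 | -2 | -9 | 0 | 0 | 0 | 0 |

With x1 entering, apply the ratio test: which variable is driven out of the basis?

Column x1 entries and ratios — u1: 11/1 = 11; u2: 14/1 = 14; u3: 5/3 = 5/3.
Smallest ratio is 5/3 in the row of u3, so u3 leaves.

u3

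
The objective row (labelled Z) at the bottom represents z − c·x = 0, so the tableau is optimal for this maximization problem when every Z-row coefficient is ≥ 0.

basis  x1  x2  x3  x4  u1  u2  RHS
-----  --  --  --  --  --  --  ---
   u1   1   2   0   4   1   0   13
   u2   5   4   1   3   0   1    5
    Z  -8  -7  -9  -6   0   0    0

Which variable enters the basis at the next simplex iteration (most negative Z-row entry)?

x3

Negative Z-row entries: x1: -8, x2: -7, x3: -9, x4: -6.
The most negative is -9 in column x3, so x3 enters.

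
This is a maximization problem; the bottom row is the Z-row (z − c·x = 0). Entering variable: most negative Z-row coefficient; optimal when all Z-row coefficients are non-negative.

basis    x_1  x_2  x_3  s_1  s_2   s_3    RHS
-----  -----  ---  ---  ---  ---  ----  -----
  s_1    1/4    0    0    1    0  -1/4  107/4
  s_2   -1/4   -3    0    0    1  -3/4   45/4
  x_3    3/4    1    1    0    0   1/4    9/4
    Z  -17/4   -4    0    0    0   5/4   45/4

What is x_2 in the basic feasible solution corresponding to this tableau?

x_2 is not in the basis, so in the current basic feasible solution x_2 = 0.

0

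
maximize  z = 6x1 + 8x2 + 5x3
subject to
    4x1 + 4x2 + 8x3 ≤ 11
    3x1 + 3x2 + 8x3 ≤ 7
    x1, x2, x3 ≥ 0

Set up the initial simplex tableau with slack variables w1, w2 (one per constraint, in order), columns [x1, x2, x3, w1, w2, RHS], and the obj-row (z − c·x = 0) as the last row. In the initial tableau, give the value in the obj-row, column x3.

-5

The obj-row carries the negated objective coefficients: the x3 entry is -5.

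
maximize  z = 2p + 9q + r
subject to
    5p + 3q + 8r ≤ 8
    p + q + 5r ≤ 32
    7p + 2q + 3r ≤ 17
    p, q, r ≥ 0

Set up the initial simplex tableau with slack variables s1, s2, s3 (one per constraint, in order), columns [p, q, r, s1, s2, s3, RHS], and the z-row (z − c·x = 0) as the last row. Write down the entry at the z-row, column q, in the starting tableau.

-9

The z-row carries the negated objective coefficients: the q entry is -9.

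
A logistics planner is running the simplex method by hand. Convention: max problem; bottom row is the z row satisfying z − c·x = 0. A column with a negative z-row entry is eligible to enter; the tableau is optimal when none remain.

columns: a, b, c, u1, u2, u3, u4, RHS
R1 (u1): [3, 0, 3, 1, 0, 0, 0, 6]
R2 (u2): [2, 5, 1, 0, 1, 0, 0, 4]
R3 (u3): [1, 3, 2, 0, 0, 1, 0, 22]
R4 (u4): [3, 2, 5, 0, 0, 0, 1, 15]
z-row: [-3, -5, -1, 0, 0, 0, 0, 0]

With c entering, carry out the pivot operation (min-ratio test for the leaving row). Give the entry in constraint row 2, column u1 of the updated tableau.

Ratio test on column c — row 1: 6/3 = 2; row 2: 4/1 = 4; row 3: 22/2 = 11; row 4: 15/5 = 3. Minimum is 2 at row 1 (u1 leaves); pivot element 3.
Divide row 1 by 3; eliminate column c from the other rows.
Row 2 update in column u1: 0 − 1·(1/3) = -1/3.

-1/3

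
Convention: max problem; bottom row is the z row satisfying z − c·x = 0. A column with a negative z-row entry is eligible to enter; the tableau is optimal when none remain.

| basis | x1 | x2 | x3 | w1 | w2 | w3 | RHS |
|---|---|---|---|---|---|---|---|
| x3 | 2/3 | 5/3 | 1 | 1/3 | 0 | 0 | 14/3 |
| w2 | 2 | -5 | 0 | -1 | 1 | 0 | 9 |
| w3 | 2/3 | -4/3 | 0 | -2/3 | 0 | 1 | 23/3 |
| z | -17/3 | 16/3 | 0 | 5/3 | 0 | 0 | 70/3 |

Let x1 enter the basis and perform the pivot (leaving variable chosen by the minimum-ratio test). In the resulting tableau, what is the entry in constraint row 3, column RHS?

14/3

Ratio test on column x1 — row 1: (14/3)/(2/3) = 7; row 2: 9/2 = 9/2; row 3: (23/3)/(2/3) = 23/2. Minimum is 9/2 at row 2 (w2 leaves); pivot element 2.
Divide row 2 by 2; eliminate column x1 from the other rows.
Row 3 update in column RHS: 23/3 − (2/3)·(9/2) = 14/3.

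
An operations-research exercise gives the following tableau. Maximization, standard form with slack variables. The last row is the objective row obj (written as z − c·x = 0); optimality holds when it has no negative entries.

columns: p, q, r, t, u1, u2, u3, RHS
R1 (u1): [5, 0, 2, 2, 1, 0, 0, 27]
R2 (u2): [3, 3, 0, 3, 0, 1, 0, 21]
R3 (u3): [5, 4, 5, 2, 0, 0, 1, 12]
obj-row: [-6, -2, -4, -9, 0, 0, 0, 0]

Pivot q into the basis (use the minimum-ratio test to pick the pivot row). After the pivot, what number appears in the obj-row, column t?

-8

Ratio test on column q — row 1: entry 0 ≤ 0; row 2: 21/3 = 7; row 3: 12/4 = 3. Minimum is 3 at row 3 (u3 leaves); pivot element 4.
Divide row 3 by 4; eliminate column q from the other rows.
obj-row update in column t: -9 − (-2)·(1/2) = -8.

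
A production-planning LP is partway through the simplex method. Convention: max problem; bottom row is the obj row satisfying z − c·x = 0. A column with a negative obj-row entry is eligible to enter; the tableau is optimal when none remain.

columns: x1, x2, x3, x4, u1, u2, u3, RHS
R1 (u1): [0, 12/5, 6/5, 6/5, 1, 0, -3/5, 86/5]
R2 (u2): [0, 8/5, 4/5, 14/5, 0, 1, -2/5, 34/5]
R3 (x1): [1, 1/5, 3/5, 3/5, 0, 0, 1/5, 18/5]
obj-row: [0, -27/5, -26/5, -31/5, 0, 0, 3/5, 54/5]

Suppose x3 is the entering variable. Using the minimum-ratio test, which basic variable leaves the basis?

x1

Column x3 entries and ratios — u1: (86/5)/(6/5) = 43/3; u2: (34/5)/(4/5) = 17/2; x1: (18/5)/(3/5) = 6.
Smallest ratio is 6 in the row of x1, so x1 leaves.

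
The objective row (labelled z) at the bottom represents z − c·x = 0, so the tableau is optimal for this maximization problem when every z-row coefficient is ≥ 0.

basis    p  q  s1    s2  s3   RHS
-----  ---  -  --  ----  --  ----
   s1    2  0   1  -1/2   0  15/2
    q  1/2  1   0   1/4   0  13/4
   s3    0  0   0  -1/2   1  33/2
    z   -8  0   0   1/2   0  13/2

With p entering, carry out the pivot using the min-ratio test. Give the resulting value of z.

73/2

Ratio test on column p — row 1: (15/2)/2 = 15/4; row 2: (13/4)/(1/2) = 13/2; row 3: entry 0 ≤ 0. Minimum is 15/4 at row 1 (s1 leaves); pivot element 2.
Pivot on row 1; the z-row RHS becomes 13/2 − (-8)·(15/4) = 73/2.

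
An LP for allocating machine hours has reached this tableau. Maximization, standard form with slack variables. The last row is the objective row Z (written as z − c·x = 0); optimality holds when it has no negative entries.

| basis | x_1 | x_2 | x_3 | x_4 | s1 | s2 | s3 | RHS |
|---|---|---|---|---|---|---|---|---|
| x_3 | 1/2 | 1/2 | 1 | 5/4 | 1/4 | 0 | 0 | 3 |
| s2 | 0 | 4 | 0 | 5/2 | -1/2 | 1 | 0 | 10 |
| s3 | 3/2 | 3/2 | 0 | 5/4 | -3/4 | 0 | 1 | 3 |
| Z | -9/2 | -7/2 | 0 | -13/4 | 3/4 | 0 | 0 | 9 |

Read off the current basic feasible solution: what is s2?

s2 is basic (row 2); its value is the RHS of that row, 10.

10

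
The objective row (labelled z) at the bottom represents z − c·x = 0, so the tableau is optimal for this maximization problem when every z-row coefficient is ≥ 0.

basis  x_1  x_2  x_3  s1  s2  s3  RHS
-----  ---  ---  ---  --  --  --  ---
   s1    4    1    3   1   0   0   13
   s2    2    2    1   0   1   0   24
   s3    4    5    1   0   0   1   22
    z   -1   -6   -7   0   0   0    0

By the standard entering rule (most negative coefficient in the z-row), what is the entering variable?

Negative z-row entries: x_1: -1, x_2: -6, x_3: -7.
The most negative is -7 in column x_3, so x_3 enters.

x_3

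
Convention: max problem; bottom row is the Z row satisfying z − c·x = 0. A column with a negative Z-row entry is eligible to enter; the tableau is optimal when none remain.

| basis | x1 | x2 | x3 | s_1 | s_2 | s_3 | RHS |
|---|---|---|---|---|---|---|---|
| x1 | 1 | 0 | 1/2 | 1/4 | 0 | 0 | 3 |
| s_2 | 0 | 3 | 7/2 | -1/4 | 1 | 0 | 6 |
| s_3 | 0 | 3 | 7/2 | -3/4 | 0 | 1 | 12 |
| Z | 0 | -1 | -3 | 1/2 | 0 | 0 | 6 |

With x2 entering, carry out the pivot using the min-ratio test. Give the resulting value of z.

8

Ratio test on column x2 — row 1: entry 0 ≤ 0; row 2: 6/3 = 2; row 3: 12/3 = 4. Minimum is 2 at row 2 (s_2 leaves); pivot element 3.
Pivot on row 2; the Z-row RHS becomes 6 − (-1)·2 = 8.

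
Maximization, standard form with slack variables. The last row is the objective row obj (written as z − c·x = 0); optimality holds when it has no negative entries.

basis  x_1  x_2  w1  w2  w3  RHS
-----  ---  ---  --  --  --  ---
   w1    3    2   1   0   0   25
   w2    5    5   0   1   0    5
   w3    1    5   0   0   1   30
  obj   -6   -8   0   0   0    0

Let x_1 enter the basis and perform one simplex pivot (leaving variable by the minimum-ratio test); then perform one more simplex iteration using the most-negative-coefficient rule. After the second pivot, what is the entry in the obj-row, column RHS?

Ratio test on column x_1 — row 1: 25/3 = 25/3; row 2: 5/5 = 1; row 3: 30/1 = 30. Minimum is 1 at row 2 (w2 leaves); pivot element 5.
Divide row 2 by 5; eliminate column x_1 from the other rows.
Second iteration: most negative obj-row entry is -2 in column x_2, so x_2 enters.
Ratio test on column x_2 — row 1: entry -1 ≤ 0; row 2: 1/1 = 1; row 3: 29/4 = 29/4. Minimum is 1 at row 2 (x_1 leaves); pivot element 1.
Divide row 2 by 1; eliminate column x_2 from the other rows.
After both pivots, the entry at the obj-row, column RHS is 8.

8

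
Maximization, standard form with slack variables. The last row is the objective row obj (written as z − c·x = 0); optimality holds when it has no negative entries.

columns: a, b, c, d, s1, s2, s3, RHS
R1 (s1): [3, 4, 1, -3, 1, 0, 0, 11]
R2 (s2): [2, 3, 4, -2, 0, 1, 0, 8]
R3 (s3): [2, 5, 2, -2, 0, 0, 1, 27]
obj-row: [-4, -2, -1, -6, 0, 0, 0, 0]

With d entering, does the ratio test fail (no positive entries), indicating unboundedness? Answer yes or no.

yes

Every constraint-row entry in column d is ≤ 0, so increasing d is unbounded.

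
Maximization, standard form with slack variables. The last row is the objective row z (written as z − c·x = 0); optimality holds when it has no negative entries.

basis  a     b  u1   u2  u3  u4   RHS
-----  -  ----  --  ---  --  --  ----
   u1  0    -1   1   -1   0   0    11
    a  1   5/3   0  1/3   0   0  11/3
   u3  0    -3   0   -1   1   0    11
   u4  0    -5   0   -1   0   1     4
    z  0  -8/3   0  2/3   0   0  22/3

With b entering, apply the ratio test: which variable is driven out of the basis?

Column b entries and ratios — u1: -1 ≤ 0, skip; a: (11/3)/(5/3) = 11/5; u3: -3 ≤ 0, skip; u4: -5 ≤ 0, skip.
Smallest ratio is 11/5 in the row of a, so a leaves.

a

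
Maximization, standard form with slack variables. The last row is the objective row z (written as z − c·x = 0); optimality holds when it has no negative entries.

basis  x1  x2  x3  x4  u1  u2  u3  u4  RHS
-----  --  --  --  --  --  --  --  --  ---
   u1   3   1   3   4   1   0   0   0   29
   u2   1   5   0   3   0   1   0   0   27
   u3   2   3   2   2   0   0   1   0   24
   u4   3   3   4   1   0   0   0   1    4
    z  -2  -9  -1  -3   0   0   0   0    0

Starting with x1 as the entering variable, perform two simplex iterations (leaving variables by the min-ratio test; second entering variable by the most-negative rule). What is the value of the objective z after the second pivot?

Ratio test on column x1 — row 1: 29/3 = 29/3; row 2: 27/1 = 27; row 3: 24/2 = 12; row 4: 4/3 = 4/3. Minimum is 4/3 at row 4 (u4 leaves); pivot element 3.
Pivot on row 4; the z-row RHS becomes 0 − (-2)·(4/3) = 8/3.
Next entering variable (most negative z-row entry -7): x2.
Ratio test on column x2 — row 1: entry -2 ≤ 0; row 2: (77/3)/4 = 77/12; row 3: (64/3)/1 = 64/3; row 4: (4/3)/1 = 4/3. Minimum is 4/3 at row 4 (x1 leaves); pivot element 1.
After the second pivot the z-row RHS is 8/3 − (-7)·(4/3) = 12.

12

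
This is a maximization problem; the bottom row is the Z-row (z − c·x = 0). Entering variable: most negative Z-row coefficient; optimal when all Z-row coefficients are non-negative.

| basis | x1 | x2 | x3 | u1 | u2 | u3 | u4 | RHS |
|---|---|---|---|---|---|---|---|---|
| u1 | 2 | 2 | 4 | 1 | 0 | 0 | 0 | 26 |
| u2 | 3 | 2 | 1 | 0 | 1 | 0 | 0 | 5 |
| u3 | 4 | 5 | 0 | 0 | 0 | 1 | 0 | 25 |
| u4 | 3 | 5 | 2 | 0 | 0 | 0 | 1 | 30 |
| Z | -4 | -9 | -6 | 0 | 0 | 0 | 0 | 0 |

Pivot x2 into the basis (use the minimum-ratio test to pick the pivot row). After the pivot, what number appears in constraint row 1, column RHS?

21

Ratio test on column x2 — row 1: 26/2 = 13; row 2: 5/2 = 5/2; row 3: 25/5 = 5; row 4: 30/5 = 6. Minimum is 5/2 at row 2 (u2 leaves); pivot element 2.
Divide row 2 by 2; eliminate column x2 from the other rows.
Row 1 update in column RHS: 26 − 2·(5/2) = 21.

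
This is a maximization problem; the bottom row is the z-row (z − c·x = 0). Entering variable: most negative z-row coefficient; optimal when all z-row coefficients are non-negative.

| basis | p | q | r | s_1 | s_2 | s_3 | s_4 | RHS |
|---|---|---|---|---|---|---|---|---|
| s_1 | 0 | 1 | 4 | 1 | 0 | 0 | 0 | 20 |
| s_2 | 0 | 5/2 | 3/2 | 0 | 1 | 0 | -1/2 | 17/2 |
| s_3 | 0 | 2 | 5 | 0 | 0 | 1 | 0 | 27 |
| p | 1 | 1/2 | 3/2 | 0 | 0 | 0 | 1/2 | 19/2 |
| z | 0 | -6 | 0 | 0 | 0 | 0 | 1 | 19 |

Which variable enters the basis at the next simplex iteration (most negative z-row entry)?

Negative z-row entries: q: -6.
The most negative is -6 in column q, so q enters.

q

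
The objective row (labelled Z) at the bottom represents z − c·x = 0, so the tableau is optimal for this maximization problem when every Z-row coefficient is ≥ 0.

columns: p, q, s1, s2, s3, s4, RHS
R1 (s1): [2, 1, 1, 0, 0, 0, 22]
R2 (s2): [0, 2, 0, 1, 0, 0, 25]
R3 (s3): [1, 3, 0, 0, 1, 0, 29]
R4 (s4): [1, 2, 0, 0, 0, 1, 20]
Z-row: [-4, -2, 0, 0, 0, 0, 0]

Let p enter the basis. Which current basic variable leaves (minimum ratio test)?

s1

Column p entries and ratios — s1: 22/2 = 11; s2: 0 ≤ 0, skip; s3: 29/1 = 29; s4: 20/1 = 20.
Smallest ratio is 11 in the row of s1, so s1 leaves.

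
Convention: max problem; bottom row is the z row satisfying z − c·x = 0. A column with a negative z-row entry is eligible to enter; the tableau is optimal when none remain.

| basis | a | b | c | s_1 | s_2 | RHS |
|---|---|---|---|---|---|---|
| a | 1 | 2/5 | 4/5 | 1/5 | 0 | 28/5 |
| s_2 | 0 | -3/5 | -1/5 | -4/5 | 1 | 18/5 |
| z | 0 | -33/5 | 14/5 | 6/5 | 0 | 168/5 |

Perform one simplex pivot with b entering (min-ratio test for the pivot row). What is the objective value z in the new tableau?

126

Ratio test on column b — row 1: (28/5)/(2/5) = 14; row 2: entry -3/5 ≤ 0. Minimum is 14 at row 1 (a leaves); pivot element 2/5.
Pivot on row 1; the z-row RHS becomes 168/5 − (-33/5)·14 = 126.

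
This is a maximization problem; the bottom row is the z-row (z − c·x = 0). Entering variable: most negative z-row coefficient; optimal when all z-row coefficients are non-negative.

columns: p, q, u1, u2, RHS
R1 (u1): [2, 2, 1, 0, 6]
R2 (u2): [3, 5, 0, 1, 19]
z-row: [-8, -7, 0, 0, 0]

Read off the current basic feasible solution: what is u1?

u1 is basic (row 1); its value is the RHS of that row, 6.

6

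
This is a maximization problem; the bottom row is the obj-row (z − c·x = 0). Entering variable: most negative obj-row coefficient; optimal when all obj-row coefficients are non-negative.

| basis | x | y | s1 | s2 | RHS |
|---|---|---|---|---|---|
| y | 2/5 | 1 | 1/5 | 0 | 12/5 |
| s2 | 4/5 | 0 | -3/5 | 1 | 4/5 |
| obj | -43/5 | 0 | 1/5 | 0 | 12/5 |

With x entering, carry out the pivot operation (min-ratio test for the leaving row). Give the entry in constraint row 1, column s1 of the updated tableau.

1/2

Ratio test on column x — row 1: (12/5)/(2/5) = 6; row 2: (4/5)/(4/5) = 1. Minimum is 1 at row 2 (s2 leaves); pivot element 4/5.
Divide row 2 by 4/5; eliminate column x from the other rows.
Row 1 update in column s1: 1/5 − (2/5)·(-3/4) = 1/2.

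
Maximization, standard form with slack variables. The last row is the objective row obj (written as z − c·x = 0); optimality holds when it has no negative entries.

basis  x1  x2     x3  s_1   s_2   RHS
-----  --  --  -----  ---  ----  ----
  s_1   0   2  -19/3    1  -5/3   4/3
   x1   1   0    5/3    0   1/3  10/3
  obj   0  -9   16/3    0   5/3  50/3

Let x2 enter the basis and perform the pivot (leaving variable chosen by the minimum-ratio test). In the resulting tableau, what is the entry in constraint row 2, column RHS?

Ratio test on column x2 — row 1: (4/3)/2 = 2/3; row 2: entry 0 ≤ 0. Minimum is 2/3 at row 1 (s_1 leaves); pivot element 2.
Divide row 1 by 2; eliminate column x2 from the other rows.
Row 2 update in column RHS: 10/3 − 0·(2/3) = 10/3.

10/3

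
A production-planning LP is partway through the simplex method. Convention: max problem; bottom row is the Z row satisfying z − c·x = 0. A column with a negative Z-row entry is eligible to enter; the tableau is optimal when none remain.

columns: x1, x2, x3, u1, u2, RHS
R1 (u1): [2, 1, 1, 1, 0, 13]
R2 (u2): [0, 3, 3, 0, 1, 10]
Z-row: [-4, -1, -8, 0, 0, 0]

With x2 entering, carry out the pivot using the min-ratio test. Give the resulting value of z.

Ratio test on column x2 — row 1: 13/1 = 13; row 2: 10/3 = 10/3. Minimum is 10/3 at row 2 (u2 leaves); pivot element 3.
Pivot on row 2; the Z-row RHS becomes 0 − (-1)·(10/3) = 10/3.

10/3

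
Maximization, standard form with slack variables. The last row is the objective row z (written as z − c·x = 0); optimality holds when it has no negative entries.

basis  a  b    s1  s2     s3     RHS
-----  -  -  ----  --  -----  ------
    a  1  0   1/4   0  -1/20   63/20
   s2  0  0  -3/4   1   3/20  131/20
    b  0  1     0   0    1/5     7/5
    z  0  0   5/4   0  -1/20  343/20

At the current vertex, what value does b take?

7/5

b is basic (row 3); its value is the RHS of that row, 7/5.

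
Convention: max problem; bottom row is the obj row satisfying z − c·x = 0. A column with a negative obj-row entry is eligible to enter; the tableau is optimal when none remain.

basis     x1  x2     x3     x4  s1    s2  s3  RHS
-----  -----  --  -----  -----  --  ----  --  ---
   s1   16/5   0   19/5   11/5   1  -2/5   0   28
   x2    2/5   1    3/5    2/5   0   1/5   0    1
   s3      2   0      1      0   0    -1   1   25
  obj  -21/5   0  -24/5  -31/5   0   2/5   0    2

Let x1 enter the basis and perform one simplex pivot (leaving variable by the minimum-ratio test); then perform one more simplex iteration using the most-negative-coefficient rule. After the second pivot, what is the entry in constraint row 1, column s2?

Ratio test on column x1 — row 1: 28/(16/5) = 35/4; row 2: 1/(2/5) = 5/2; row 3: 25/2 = 25/2. Minimum is 5/2 at row 2 (x2 leaves); pivot element 2/5.
Divide row 2 by 2/5; eliminate column x1 from the other rows.
Second iteration: most negative obj-row entry is -2 in column x4, so x4 enters.
Ratio test on column x4 — row 1: entry -1 ≤ 0; row 2: (5/2)/1 = 5/2; row 3: entry -2 ≤ 0. Minimum is 5/2 at row 2 (x1 leaves); pivot element 1.
Divide row 2 by 1; eliminate column x4 from the other rows.
After both pivots, the entry at constraint row 1, column s2 is -3/2.

-3/2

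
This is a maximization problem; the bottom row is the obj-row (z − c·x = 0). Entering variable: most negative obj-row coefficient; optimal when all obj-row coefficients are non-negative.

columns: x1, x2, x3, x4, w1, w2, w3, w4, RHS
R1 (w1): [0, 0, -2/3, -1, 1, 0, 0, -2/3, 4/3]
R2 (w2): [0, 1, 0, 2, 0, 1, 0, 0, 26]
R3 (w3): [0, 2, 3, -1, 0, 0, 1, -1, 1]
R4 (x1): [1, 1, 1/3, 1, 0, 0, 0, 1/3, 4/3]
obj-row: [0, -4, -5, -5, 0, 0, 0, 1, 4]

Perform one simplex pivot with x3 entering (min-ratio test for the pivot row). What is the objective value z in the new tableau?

Ratio test on column x3 — row 1: entry -2/3 ≤ 0; row 2: entry 0 ≤ 0; row 3: 1/3 = 1/3; row 4: (4/3)/(1/3) = 4. Minimum is 1/3 at row 3 (w3 leaves); pivot element 3.
Pivot on row 3; the obj-row RHS becomes 4 − (-5)·(1/3) = 17/3.

17/3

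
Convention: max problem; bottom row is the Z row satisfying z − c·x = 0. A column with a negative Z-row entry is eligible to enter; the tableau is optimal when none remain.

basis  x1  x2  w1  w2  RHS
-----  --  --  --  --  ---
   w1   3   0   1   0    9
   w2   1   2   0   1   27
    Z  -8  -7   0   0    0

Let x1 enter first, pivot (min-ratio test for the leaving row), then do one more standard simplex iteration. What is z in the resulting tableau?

Ratio test on column x1 — row 1: 9/3 = 3; row 2: 27/1 = 27. Minimum is 3 at row 1 (w1 leaves); pivot element 3.
Pivot on row 1; the Z-row RHS becomes 0 − (-8)·3 = 24.
Next entering variable (most negative Z-row entry -7): x2.
Ratio test on column x2 — row 1: entry 0 ≤ 0; row 2: 24/2 = 12. Minimum is 12 at row 2 (w2 leaves); pivot element 2.
After the second pivot the Z-row RHS is 24 − (-7)·12 = 108.

108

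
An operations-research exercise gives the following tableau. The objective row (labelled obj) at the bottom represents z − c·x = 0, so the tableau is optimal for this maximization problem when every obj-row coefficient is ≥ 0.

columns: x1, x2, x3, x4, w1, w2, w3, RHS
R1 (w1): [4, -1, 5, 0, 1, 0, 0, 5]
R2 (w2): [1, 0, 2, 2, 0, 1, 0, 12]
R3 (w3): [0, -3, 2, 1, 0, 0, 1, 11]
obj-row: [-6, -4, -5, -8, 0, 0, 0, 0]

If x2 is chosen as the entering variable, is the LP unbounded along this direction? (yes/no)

Every constraint-row entry in column x2 is ≤ 0, so increasing x2 is unbounded.

yes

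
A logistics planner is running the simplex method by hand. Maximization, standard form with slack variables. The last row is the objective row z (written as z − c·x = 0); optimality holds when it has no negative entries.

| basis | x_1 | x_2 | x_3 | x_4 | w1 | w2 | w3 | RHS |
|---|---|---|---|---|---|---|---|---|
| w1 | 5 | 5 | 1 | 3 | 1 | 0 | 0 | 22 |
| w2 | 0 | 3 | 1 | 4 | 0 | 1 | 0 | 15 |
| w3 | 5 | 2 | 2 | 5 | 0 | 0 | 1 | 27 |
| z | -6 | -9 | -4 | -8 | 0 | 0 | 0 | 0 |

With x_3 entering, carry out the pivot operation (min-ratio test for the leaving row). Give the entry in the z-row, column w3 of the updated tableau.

Ratio test on column x_3 — row 1: 22/1 = 22; row 2: 15/1 = 15; row 3: 27/2 = 27/2. Minimum is 27/2 at row 3 (w3 leaves); pivot element 2.
Divide row 3 by 2; eliminate column x_3 from the other rows.
z-row update in column w3: 0 − (-4)·(1/2) = 2.

2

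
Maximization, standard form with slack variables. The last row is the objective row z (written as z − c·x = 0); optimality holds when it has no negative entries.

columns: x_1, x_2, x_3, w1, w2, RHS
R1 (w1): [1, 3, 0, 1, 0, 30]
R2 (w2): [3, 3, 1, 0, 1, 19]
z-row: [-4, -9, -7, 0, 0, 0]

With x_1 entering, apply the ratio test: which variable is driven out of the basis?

Column x_1 entries and ratios — w1: 30/1 = 30; w2: 19/3 = 19/3.
Smallest ratio is 19/3 in the row of w2, so w2 leaves.

w2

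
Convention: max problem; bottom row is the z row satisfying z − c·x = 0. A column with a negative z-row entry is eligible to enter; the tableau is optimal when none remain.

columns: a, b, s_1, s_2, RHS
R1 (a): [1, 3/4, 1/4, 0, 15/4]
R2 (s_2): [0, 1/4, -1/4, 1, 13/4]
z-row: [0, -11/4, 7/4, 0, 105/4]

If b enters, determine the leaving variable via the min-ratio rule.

Column b entries and ratios — a: (15/4)/(3/4) = 5; s_2: (13/4)/(1/4) = 13.
Smallest ratio is 5 in the row of a, so a leaves.

a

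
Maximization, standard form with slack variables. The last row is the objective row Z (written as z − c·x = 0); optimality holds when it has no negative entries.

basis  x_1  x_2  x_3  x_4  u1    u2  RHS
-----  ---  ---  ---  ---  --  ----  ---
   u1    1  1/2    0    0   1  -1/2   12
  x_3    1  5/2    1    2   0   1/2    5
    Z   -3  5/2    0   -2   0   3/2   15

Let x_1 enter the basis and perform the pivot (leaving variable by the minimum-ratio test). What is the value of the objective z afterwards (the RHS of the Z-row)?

Ratio test on column x_1 — row 1: 12/1 = 12; row 2: 5/1 = 5. Minimum is 5 at row 2 (x_3 leaves); pivot element 1.
Pivot on row 2; the Z-row RHS becomes 15 − (-3)·5 = 30.

30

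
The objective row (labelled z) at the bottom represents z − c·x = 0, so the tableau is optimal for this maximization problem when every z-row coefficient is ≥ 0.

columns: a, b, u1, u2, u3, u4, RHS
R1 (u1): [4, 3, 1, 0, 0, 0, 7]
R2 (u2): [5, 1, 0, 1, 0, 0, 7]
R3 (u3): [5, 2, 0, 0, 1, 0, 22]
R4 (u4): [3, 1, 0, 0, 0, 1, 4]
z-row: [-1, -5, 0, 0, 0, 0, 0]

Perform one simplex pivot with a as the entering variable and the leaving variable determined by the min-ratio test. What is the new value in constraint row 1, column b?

5/3

Ratio test on column a — row 1: 7/4 = 7/4; row 2: 7/5 = 7/5; row 3: 22/5 = 22/5; row 4: 4/3 = 4/3. Minimum is 4/3 at row 4 (u4 leaves); pivot element 3.
Divide row 4 by 3; eliminate column a from the other rows.
Row 1 update in column b: 3 − 4·(1/3) = 5/3.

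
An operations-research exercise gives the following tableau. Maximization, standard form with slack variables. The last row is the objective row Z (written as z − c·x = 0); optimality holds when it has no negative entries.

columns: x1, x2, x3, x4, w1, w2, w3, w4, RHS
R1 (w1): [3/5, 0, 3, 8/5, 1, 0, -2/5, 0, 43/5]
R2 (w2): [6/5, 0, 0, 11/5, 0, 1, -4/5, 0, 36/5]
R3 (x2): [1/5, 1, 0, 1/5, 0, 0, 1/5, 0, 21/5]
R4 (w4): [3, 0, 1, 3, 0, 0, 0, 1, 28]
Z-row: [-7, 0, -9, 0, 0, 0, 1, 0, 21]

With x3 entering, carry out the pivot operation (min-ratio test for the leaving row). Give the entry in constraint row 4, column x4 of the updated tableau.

Ratio test on column x3 — row 1: (43/5)/3 = 43/15; row 2: entry 0 ≤ 0; row 3: entry 0 ≤ 0; row 4: 28/1 = 28. Minimum is 43/15 at row 1 (w1 leaves); pivot element 3.
Divide row 1 by 3; eliminate column x3 from the other rows.
Row 4 update in column x4: 3 − 1·(8/15) = 37/15.

37/15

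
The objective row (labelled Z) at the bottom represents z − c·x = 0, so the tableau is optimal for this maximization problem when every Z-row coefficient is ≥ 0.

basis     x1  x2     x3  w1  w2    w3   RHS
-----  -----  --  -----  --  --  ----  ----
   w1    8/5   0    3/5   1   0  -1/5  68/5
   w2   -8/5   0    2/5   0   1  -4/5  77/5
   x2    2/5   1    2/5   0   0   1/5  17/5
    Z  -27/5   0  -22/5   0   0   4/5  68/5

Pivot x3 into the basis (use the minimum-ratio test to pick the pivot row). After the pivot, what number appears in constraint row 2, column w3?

Ratio test on column x3 — row 1: (68/5)/(3/5) = 68/3; row 2: (77/5)/(2/5) = 77/2; row 3: (17/5)/(2/5) = 17/2. Minimum is 17/2 at row 3 (x2 leaves); pivot element 2/5.
Divide row 3 by 2/5; eliminate column x3 from the other rows.
Row 2 update in column w3: -4/5 − (2/5)·(1/2) = -1.

-1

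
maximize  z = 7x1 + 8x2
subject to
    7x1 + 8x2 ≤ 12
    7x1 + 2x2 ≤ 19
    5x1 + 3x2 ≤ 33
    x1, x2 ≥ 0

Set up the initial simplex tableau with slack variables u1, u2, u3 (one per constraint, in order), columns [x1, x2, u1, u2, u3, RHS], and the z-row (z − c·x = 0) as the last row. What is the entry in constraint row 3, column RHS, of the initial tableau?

The RHS of constraint 3 is b_3 = 33.

33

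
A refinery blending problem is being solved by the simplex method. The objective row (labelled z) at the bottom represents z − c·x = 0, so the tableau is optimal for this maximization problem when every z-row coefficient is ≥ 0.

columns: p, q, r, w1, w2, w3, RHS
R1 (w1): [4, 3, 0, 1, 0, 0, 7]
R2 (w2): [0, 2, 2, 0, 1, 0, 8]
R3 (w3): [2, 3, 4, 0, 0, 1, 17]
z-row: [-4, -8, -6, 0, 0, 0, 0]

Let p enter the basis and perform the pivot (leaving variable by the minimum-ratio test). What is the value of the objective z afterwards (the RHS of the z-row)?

7

Ratio test on column p — row 1: 7/4 = 7/4; row 2: entry 0 ≤ 0; row 3: 17/2 = 17/2. Minimum is 7/4 at row 1 (w1 leaves); pivot element 4.
Pivot on row 1; the z-row RHS becomes 0 − (-4)·(7/4) = 7.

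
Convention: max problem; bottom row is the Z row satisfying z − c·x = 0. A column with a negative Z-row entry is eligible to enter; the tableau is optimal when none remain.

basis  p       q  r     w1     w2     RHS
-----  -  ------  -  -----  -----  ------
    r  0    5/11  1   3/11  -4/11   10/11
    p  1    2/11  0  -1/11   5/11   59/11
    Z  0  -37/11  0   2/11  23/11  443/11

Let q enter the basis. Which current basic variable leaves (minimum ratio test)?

Column q entries and ratios — r: (10/11)/(5/11) = 2; p: (59/11)/(2/11) = 59/2.
Smallest ratio is 2 in the row of r, so r leaves.

r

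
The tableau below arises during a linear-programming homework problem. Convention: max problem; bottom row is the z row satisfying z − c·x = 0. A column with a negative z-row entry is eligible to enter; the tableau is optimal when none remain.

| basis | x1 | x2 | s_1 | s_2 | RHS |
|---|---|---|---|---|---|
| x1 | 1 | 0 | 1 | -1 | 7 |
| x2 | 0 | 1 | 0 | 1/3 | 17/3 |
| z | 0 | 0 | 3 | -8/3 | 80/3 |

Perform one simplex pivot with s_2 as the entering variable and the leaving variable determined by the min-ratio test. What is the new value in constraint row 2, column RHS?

17

Ratio test on column s_2 — row 1: entry -1 ≤ 0; row 2: (17/3)/(1/3) = 17. Minimum is 17 at row 2 (x2 leaves); pivot element 1/3.
Divide row 2 by 1/3; eliminate column s_2 from the other rows.
In the new row 2, the RHS entry is the old entry divided by the pivot: (17/3)/(1/3) = 17.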